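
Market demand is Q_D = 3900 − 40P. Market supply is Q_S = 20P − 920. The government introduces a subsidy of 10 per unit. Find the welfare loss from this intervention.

In inverse form: demand P = 97.5 − 0.025Q, supply P = 46 + 0.05Q.
Competitive equilibrium: 97.5 − 0.025Q = 46 + 0.05Q → Q* = 686.6667, P* = 80.3333.
The subsidy lowers effective supply by 10: P = 36 + 0.05Q.
New quantity: 97.5 − 0.025Q = 36 + 0.05Q → Q' = 820.
Overproduction ΔQ = 820 − 686.6667 = 133.3333; wedge = subsidy = 10.
DWL = ½ × 133.3333 × 10 = 666.67.

666.67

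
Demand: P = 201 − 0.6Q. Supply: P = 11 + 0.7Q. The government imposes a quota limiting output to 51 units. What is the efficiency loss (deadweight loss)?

5885.27

Competitive equilibrium: 201 − 0.6Q = 11 + 0.7Q → Q* = 146.15385, P* = 113.30769.
At Q = 51: demand price = 201 − 0.6·51 = 170.4; supply price = 11 + 0.7·51 = 46.7.
ΔQ = 146.15385 − 51 = 95.15385; wedge = 170.4 − 46.7 = 123.7.
DWL = ½ × 95.15385 × 123.7 = 5885.27.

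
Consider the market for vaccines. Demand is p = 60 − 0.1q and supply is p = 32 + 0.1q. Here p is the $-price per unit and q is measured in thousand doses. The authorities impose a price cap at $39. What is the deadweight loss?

$490 thousand

Competitive equilibrium: 60 − 0.1q = 32 + 0.1q → q* = 140, p* = 46.
At the ceiling p = 39, quantity supplied = (39 − 32)/0.1 = 70.
Willingness to pay at q' = 70: 60 − 0.1·70 = 53.
Δq = 140 − 70 = 70; wedge = 53 − 39 = 14.
DWL = ½ × 70 × 14 = $490 thousand.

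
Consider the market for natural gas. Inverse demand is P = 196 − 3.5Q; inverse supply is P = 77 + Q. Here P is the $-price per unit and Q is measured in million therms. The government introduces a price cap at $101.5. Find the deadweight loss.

Competitive equilibrium: 196 − 3.5Q = 77 + Q → Q* = 26.4444, P* = 103.4444.
At the ceiling P = 101.5, quantity supplied = (101.5 − 77)/1 = 24.5.
Willingness to pay at Q' = 24.5: 196 − 3.5·24.5 = 110.25.
ΔQ = 26.4444 − 24.5 = 1.9444; wedge = 110.25 − 101.5 = 8.75.
Deadweight loss = ½ × 1.9444 × 8.75 = $8.51 million.

$8.51 million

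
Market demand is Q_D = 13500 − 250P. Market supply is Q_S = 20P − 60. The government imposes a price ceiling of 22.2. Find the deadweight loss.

8480.65

In inverse form: demand P = 54 − 0.004Q, supply P = 3 + 0.05Q.
Competitive equilibrium: 54 − 0.004Q = 3 + 0.05Q → Q* = 944.44444, P* = 50.22222.
At the ceiling P = 22.2, quantity supplied = (22.2 − 3)/0.05 = 384.
Willingness to pay at Q' = 384: 54 − 0.004·384 = 52.464.
ΔQ = 944.44444 − 384 = 560.44444; wedge = 52.464 − 22.2 = 30.264.
DWL = ½ × 560.44444 × 30.264 = 8480.65.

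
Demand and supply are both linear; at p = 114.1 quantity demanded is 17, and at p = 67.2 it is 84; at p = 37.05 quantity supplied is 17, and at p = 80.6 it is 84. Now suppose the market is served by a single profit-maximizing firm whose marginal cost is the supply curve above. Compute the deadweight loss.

Demand slope = (67.2 − 114.1)/(84 − 17) = −0.7, so p = 126 − 0.7q.
Supply slope = (80.6 − 37.05)/(84 − 17) = 0.65, so p = 26 + 0.65q.
Competitive equilibrium: 126 − 0.7q = 26 + 0.65q → q* = 74.0741, p* = 74.1481.
Marginal revenue: MR = 126 − 1.4q. Set MR = MC: 126 − 1.4q = 26 + 0.65q → q_m = 48.7805.
Price p_m = 126 − 0.7·48.7805 = 91.8537; MC(q_m) = 26 + 0.65·48.7805 = 57.7073.
Competitive q* = 74.0741, so Δq = 25.2936; wedge = 91.8537 − 57.7073 = 34.1464.
The triangle = ½ × 25.2936 × 34.1464 = 431.84.

431.84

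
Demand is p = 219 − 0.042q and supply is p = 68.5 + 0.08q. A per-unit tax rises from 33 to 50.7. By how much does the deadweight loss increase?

Competitive equilibrium: 219 − 0.042q = 68.5 + 0.08q → q* = 1233.6066, p* = 167.1885.
For a per-unit tax t: Δq = t/0.122, so DWL = ½·t·(t/0.122) = t²/0.244.
At t = 33: DWL = 4463.115. At t = 50.7: DWL = 10534.795.
Increase = 10534.795 − 4463.115 = 6071.68.

6071.68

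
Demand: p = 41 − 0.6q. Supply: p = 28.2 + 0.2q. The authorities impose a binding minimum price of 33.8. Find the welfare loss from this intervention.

Competitive equilibrium: 41 − 0.6q = 28.2 + 0.2q → q* = 16, p* = 31.4.
At the floor p = 33.8, quantity demanded = (41 − 33.8)/0.6 = 12.
Sellers' marginal cost at q' = 12: 28.2 + 0.2·12 = 30.6.
Δq = 16 − 12 = 4; wedge = 33.8 − 30.6 = 3.2.
Welfare loss = ½ × 4 × 3.2 = 6.40.

6.40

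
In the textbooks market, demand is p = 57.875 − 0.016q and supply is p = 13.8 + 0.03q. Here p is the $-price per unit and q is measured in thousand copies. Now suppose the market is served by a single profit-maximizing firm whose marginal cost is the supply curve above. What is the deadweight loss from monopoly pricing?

Competitive equilibrium: 57.875 − 0.016q = 13.8 + 0.03q → q* = 958.1522, p* = 42.5446.
Marginal revenue: MR = 57.875 − 0.032q. Set MR = MC: 57.875 − 0.032q = 13.8 + 0.03q → q_m = 710.8871.
Price p_m = 57.875 − 0.016·710.8871 = 46.5008; MC(q_m) = 13.8 + 0.03·710.8871 = 35.1266.
Competitive q* = 958.1522, so Δq = 247.2651; wedge = 46.5008 − 35.1266 = 11.3742.
Welfare loss = ½ × 247.2651 × 11.3742 = $1406.22 thousand.

$1406.22 thousand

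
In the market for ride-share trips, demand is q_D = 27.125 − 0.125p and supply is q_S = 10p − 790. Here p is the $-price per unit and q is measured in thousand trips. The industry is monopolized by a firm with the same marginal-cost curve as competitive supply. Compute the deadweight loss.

$290.25 thousand

In inverse form: demand p = 217 − 8q, supply p = 79 + 0.1q.
Competitive equilibrium: 217 − 8q = 79 + 0.1q → q* = 17.037, p* = 80.7037.
Marginal revenue: MR = 217 − 16q. Set MR = MC: 217 − 16q = 79 + 0.1q → q_m = 8.5714.
Price p_m = 217 − 8·8.5714 = 148.4288; MC(q_m) = 79 + 0.1·8.5714 = 79.8571.
Competitive q* = 17.037, so Δq = 8.4656; wedge = 148.4288 − 79.8571 = 68.5717.
DWL = ½ × 8.4656 × 68.5717 = $290.25 thousand.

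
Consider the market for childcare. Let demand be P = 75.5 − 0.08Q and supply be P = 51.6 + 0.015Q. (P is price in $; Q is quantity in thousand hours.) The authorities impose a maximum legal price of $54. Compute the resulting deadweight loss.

$398.37 thousand

Competitive equilibrium: 75.5 − 0.08Q = 51.6 + 0.015Q → Q* = 251.5789, P* = 55.3737.
At the ceiling P = 54, quantity supplied = (54 − 51.6)/0.015 = 160.
Willingness to pay at Q' = 160: 75.5 − 0.08·160 = 62.7.
ΔQ = 251.5789 − 160 = 91.5789; wedge = 62.7 − 54 = 8.7.
Welfare loss = ½ × 91.5789 × 8.7 = $398.37 thousand.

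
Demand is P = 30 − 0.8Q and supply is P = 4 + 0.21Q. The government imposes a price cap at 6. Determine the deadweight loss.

132.84

Competitive equilibrium: 30 − 0.8Q = 4 + 0.21Q → Q* = 25.7426, P* = 9.4059.
At the ceiling P = 6, quantity supplied = (6 − 4)/0.21 = 9.5238.
Willingness to pay at Q' = 9.5238: 30 − 0.8·9.5238 = 22.381.
ΔQ = 25.7426 − 9.5238 = 16.2188; wedge = 22.381 − 6 = 16.381.
Welfare loss = ½ × 16.2188 × 16.381 = 132.84.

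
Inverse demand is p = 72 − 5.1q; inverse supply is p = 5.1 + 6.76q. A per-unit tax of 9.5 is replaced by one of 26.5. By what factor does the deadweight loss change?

Competitive equilibrium: 72 − 5.1q = 5.1 + 6.76q → q* = 5.6408, p* = 43.2319.
For a per-unit tax t: Δq = t/11.86, so DWL = ½·t·(t/11.86) = t²/23.72.
At t = 9.5: DWL = 3.805. At t = 26.5: DWL = 29.606.
Ratio = (26.5/9.5)² = 7.781.

7.781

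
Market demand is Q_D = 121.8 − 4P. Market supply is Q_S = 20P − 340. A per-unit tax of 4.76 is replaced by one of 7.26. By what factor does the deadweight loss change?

In inverse form: demand P = 30.45 − 0.25Q, supply P = 17 + 0.05Q.
Competitive equilibrium: 30.45 − 0.25Q = 17 + 0.05Q → Q* = 44.8333, P* = 19.2417.
For a per-unit tax t: ΔQ = t/0.3, so DWL = ½·t·(t/0.3) = t²/0.6.
At t = 4.76: DWL = 37.763. At t = 7.26: DWL = 87.846.
Ratio = (7.26/4.76)² = 2.326.

2.326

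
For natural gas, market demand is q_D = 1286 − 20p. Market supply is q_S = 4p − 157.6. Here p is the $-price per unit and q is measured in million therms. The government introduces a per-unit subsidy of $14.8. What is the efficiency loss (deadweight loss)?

$365.07 million

In inverse form: demand p = 64.3 − 0.05q, supply p = 39.4 + 0.25q.
Competitive equilibrium: 64.3 − 0.05q = 39.4 + 0.25q → q* = 83, p* = 60.15.
The subsidy lowers effective supply by 14.8: p = 24.6 + 0.25q.
New quantity: 64.3 − 0.05q = 24.6 + 0.25q → q' = 132.3333.
Overproduction Δq = 132.3333 − 83 = 49.3333; wedge = subsidy = 14.8.
Deadweight loss = ½ × 49.3333 × 14.8 = $365.07 million.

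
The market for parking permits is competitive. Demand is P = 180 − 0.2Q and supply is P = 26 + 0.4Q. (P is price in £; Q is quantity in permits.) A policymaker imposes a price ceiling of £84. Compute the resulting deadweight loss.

Competitive equilibrium: 180 − 0.2Q = 26 + 0.4Q → Q* = 256.6667, P* = 128.6667.
At the ceiling P = 84, quantity supplied = (84 − 26)/0.4 = 145.
Willingness to pay at Q' = 145: 180 − 0.2·145 = 151.
ΔQ = 256.6667 − 145 = 111.6667; wedge = 151 − 84 = 67.
DWL = ½ × 111.6667 × 67 = £3740.83.

£3740.83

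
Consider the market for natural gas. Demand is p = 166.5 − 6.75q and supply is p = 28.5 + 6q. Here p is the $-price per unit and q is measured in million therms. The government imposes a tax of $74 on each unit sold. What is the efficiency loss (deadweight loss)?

$214.75 million

Competitive equilibrium: 166.5 − 6.75q = 28.5 + 6q → q* = 10.82353, p* = 93.44118.
With the tax, the buyer price exceeds the seller price by 74: (166.5 − 6.75q) − (28.5 + 6q) = 74 → q' = 5.01961.
Δq = 10.82353 − 5.01961 = 5.80392; the wedge equals the tax, 74.
Welfare loss = ½ × 5.80392 × 74 = $214.75 million.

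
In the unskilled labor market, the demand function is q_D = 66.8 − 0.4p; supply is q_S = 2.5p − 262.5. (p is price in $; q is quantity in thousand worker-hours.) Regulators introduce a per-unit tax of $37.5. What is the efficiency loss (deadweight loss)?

In inverse form: demand p = 167 − 2.5q, supply p = 105 + 0.4q.
Competitive equilibrium: 167 − 2.5q = 105 + 0.4q → q* = 21.3793, p* = 113.5517.
With the tax, the buyer price exceeds the seller price by 37.5: (167 − 2.5q) − (105 + 0.4q) = 37.5 → q' = 8.4483.
Δq = 21.3793 − 8.4483 = 12.931; the wedge equals the tax, 37.5.
DWL = ½ × 12.931 × 37.5 = $242.46 thousand.

$242.46 thousand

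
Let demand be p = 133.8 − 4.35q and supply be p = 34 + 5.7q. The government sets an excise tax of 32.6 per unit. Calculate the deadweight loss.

52.87

Competitive equilibrium: 133.8 − 4.35q = 34 + 5.7q → q* = 9.9303, p* = 90.603.
With the tax, the buyer price exceeds the seller price by 32.6: (133.8 − 4.35q) − (34 + 5.7q) = 32.6 → q' = 6.6866.
Δq = 9.9303 − 6.6866 = 3.2437; the wedge equals the tax, 32.6.
The triangle = ½ × 3.2437 × 32.6 = 52.87.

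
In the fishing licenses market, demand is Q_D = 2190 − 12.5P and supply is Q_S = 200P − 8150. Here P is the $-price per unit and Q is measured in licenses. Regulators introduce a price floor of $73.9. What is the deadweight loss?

$4230.86

In inverse form: demand P = 175.2 − 0.08Q, supply P = 40.75 + 0.005Q.
Competitive equilibrium: 175.2 − 0.08Q = 40.75 + 0.005Q → Q* = 1581.76471, P* = 48.65882.
At the floor P = 73.9, quantity demanded = (175.2 − 73.9)/0.08 = 1266.25.
Sellers' marginal cost at Q' = 1266.25: 40.75 + 0.005·1266.25 = 47.08125.
ΔQ = 1581.76471 − 1266.25 = 315.51471; wedge = 73.9 − 47.08125 = 26.81875.
DWL = ½ × 315.51471 × 26.81875 = $4230.86.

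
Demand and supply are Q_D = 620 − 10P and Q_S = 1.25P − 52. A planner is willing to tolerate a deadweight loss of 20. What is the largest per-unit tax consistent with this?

In inverse form: demand P = 62 − 0.1Q, supply P = 41.6 + 0.8Q.
Competitive equilibrium: 62 − 0.1Q = 41.6 + 0.8Q → Q* = 22.6667, P* = 59.7333.
A tax t gives ΔQ = t/0.9 and wedge t, so DWL = t²/1.8.
t²/1.8 = 20 → t² = 36 → t = 6.

6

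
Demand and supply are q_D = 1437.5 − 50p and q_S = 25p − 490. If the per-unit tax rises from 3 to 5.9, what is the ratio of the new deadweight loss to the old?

In inverse form: demand p = 28.75 − 0.02q, supply p = 19.6 + 0.04q.
Competitive equilibrium: 28.75 − 0.02q = 19.6 + 0.04q → q* = 152.5, p* = 25.7.
For a per-unit tax t: Δq = t/0.06, so DWL = ½·t·(t/0.06) = t²/0.12.
At t = 3: DWL = 75. At t = 5.9: DWL = 290.083.
Ratio = (5.9/3)² = 3.868.

3.868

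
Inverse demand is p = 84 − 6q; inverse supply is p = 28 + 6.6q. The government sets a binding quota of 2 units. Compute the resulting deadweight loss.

37.64

Competitive equilibrium: 84 − 6q = 28 + 6.6q → q* = 4.4444, p* = 57.3333.
At q = 2: demand price = 84 − 6·2 = 72; supply price = 28 + 6.6·2 = 41.2.
Δq = 4.4444 − 2 = 2.4444; wedge = 72 − 41.2 = 30.8.
Welfare loss = ½ × 2.4444 × 30.8 = 37.64.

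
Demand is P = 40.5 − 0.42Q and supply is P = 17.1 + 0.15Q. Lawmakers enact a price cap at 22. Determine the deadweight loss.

20.04

Competitive equilibrium: 40.5 − 0.42Q = 17.1 + 0.15Q → Q* = 41.0526, P* = 23.2579.
At the ceiling P = 22, quantity supplied = (22 − 17.1)/0.15 = 32.6667.
Willingness to pay at Q' = 32.6667: 40.5 − 0.42·32.6667 = 26.78.
ΔQ = 41.0526 − 32.6667 = 8.3859; wedge = 26.78 − 22 = 4.78.
DWL = ½ × 8.3859 × 4.78 = 20.04.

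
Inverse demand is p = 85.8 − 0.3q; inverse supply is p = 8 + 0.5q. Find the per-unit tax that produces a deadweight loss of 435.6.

Competitive equilibrium: 85.8 − 0.3q = 8 + 0.5q → q* = 97.25, p* = 56.625.
A tax t gives Δq = t/0.8 and wedge t, so DWL = t²/1.6.
t²/1.6 = 435.6 → t² = 696.96 → t = 26.4.

26.4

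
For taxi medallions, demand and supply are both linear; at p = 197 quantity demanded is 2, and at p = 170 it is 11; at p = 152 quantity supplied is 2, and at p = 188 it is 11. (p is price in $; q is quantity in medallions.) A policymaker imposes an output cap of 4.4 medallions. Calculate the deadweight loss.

Demand slope = (170 − 197)/(11 − 2) = −3, so p = 203 − 3q.
Supply slope = (188 − 152)/(11 − 2) = 4, so p = 144 + 4q.
Competitive equilibrium: 203 − 3q = 144 + 4q → q* = 8.4286, p* = 177.7143.
At q = 4.4: demand price = 203 − 3·4.4 = 189.8; supply price = 144 + 4·4.4 = 161.6.
Δq = 8.4286 − 4.4 = 4.0286; wedge = 189.8 − 161.6 = 28.2.
Welfare loss = ½ × 4.0286 × 28.2 = $56.80.

$56.80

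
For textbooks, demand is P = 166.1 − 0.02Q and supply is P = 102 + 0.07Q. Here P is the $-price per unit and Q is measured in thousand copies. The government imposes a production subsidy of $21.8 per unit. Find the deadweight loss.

$2640.22 thousand

Competitive equilibrium: 166.1 − 0.02Q = 102 + 0.07Q → Q* = 712.2222, P* = 151.8556.
The subsidy lowers effective supply by 21.8: P = 80.2 + 0.07Q.
New quantity: 166.1 − 0.02Q = 80.2 + 0.07Q → Q' = 954.4444.
Overproduction ΔQ = 954.4444 − 712.2222 = 242.2222; wedge = subsidy = 21.8.
Deadweight loss = ½ × 242.2222 × 21.8 = $2640.22 thousand.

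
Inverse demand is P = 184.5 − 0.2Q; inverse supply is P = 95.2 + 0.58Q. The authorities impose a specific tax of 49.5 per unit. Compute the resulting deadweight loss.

Competitive equilibrium: 184.5 − 0.2Q = 95.2 + 0.58Q → Q* = 114.4872, P* = 161.6026.
With the tax, the buyer price exceeds the seller price by 49.5: (184.5 − 0.2Q) − (95.2 + 0.58Q) = 49.5 → Q' = 51.0256.
ΔQ = 114.4872 − 51.0256 = 63.4616; the wedge equals the tax, 49.5.
Deadweight loss = ½ × 63.4616 × 49.5 = 1570.67.

1570.67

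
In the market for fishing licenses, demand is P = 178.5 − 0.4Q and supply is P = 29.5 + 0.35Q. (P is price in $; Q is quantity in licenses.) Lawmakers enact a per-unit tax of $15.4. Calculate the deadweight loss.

$158.11

Competitive equilibrium: 178.5 − 0.4Q = 29.5 + 0.35Q → Q* = 198.6667, P* = 99.0333.
With the tax, the buyer price exceeds the seller price by 15.4: (178.5 − 0.4Q) − (29.5 + 0.35Q) = 15.4 → Q' = 178.1333.
ΔQ = 198.6667 − 178.1333 = 20.5334; the wedge equals the tax, 15.4.
Welfare loss = ½ × 20.5334 × 15.4 = $158.11.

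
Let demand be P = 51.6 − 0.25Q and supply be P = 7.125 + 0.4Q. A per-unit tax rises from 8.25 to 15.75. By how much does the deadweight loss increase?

Competitive equilibrium: 51.6 − 0.25Q = 7.125 + 0.4Q → Q* = 68.4231, P* = 34.4942.
For a per-unit tax t: ΔQ = t/0.65, so DWL = ½·t·(t/0.65) = t²/1.3.
At t = 8.25: DWL = 52.356. At t = 15.75: DWL = 190.817.
Increase = 190.817 − 52.356 = 138.46.

138.46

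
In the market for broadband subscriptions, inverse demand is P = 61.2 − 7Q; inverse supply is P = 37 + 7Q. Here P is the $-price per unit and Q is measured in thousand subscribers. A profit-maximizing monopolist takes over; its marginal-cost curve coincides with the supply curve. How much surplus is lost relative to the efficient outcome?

Competitive equilibrium: 61.2 − 7Q = 37 + 7Q → Q* = 1.7286, P* = 49.1.
Marginal revenue: MR = 61.2 − 14Q. Set MR = MC: 61.2 − 14Q = 37 + 7Q → Q_m = 1.1524.
Price P_m = 61.2 − 7·1.1524 = 53.1332; MC(Q_m) = 37 + 7·1.1524 = 45.0668.
Competitive Q* = 1.7286, so ΔQ = 0.5762; wedge = 53.1332 − 45.0668 = 8.0664.
DWL = ½ × 0.5762 × 8.0664 = $2.32 thousand.

$2.32 thousand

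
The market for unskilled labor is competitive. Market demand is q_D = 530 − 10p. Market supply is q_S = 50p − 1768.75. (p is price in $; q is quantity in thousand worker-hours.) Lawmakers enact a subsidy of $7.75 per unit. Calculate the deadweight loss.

$250.26 thousand

In inverse form: demand p = 53 − 0.1q, supply p = 35.375 + 0.02q.
Competitive equilibrium: 53 − 0.1q = 35.375 + 0.02q → q* = 146.875, p* = 38.3125.
The subsidy lowers effective supply by 7.75: p = 27.625 + 0.02q.
New quantity: 53 − 0.1q = 27.625 + 0.02q → q' = 211.4583.
Overproduction Δq = 211.4583 − 146.875 = 64.5833; wedge = subsidy = 7.75.
Deadweight loss = ½ × 64.5833 × 7.75 = $250.26 thousand.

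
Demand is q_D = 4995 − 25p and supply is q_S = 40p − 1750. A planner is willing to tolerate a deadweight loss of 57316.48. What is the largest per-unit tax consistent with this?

In inverse form: demand p = 199.8 − 0.04q, supply p = 43.75 + 0.025q.
Competitive equilibrium: 199.8 − 0.04q = 43.75 + 0.025q → q* = 2400.7692, p* = 103.7692.
A tax t gives Δq = t/0.065 and wedge t, so DWL = t²/0.13.
t²/0.13 = 57316.48 → t² = 7451.1424 → t = 86.32.

86.32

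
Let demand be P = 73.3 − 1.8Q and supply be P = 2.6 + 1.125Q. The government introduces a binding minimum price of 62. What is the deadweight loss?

Competitive equilibrium: 73.3 − 1.8Q = 2.6 + 1.125Q → Q* = 24.1709, P* = 29.7923.
At the floor P = 62, quantity demanded = (73.3 − 62)/1.8 = 6.2778.
Sellers' marginal cost at Q' = 6.2778: 2.6 + 1.125·6.2778 = 9.6625.
ΔQ = 24.1709 − 6.2778 = 17.8931; wedge = 62 − 9.6625 = 52.3375.
Welfare loss = ½ × 17.8931 × 52.3375 = 468.24.

468.24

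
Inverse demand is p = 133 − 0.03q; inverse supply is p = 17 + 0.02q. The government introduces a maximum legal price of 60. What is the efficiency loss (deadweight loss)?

Competitive equilibrium: 133 − 0.03q = 17 + 0.02q → q* = 2320, p* = 63.4.
At the ceiling p = 60, quantity supplied = (60 − 17)/0.02 = 2150.
Willingness to pay at q' = 2150: 133 − 0.03·2150 = 68.5.
Δq = 2320 − 2150 = 170; wedge = 68.5 − 60 = 8.5.
Deadweight loss = ½ × 170 × 8.5 = 722.50.

722.50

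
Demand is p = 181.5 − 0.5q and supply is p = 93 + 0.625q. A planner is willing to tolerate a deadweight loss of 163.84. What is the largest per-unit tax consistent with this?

Competitive equilibrium: 181.5 − 0.5q = 93 + 0.625q → q* = 78.6667, p* = 142.1667.
A tax t gives Δq = t/1.125 and wedge t, so DWL = t²/2.25.
t²/2.25 = 163.84 → t² = 368.64 → t = 19.2.

19.2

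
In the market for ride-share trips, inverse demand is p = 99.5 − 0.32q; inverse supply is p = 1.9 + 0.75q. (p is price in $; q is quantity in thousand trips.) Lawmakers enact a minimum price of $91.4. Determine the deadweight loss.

$2323.58 thousand

Competitive equilibrium: 99.5 − 0.32q = 1.9 + 0.75q → q* = 91.215, p* = 70.3112.
At the floor p = 91.4, quantity demanded = (99.5 − 91.4)/0.32 = 25.3125.
Sellers' marginal cost at q' = 25.3125: 1.9 + 0.75·25.3125 = 20.8844.
Δq = 91.215 − 25.3125 = 65.9025; wedge = 91.4 − 20.8844 = 70.5156.
DWL = ½ × 65.9025 × 70.5156 = $2323.58 thousand.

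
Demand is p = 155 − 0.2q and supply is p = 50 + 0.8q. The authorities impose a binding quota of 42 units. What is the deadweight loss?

1984.50

Competitive equilibrium: 155 − 0.2q = 50 + 0.8q → q* = 105, p* = 134.
At q = 42: demand price = 155 − 0.2·42 = 146.6; supply price = 50 + 0.8·42 = 83.6.
Δq = 105 − 42 = 63; wedge = 146.6 − 83.6 = 63.
Welfare loss = ½ × 63 × 63 = 1984.50.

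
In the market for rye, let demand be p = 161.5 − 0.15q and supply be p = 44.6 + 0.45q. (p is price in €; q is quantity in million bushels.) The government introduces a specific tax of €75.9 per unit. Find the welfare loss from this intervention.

Competitive equilibrium: 161.5 − 0.15q = 44.6 + 0.45q → q* = 194.8333, p* = 132.275.
With the tax, the buyer price exceeds the seller price by 75.9: (161.5 − 0.15q) − (44.6 + 0.45q) = 75.9 → q' = 68.3333.
Δq = 194.8333 − 68.3333 = 126.5; the wedge equals the tax, 75.9.
Welfare loss = ½ × 126.5 × 75.9 = €4800.675 million.

€4800.675 million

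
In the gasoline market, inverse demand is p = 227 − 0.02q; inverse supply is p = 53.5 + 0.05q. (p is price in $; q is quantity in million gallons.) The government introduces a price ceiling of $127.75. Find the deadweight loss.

Competitive equilibrium: 227 − 0.02q = 53.5 + 0.05q → q* = 2478.5714, p* = 177.4286.
At the ceiling p = 127.75, quantity supplied = (127.75 − 53.5)/0.05 = 1485.
Willingness to pay at q' = 1485: 227 − 0.02·1485 = 197.3.
Δq = 2478.5714 − 1485 = 993.5714; wedge = 197.3 − 127.75 = 69.55.
Welfare loss = ½ × 993.5714 × 69.55 = $34551.45 million.

$34551.45 million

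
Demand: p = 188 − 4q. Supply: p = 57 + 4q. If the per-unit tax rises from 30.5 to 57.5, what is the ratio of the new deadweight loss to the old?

3.554

Competitive equilibrium: 188 − 4q = 57 + 4q → q* = 16.375, p* = 122.5.
For a per-unit tax t: Δq = t/8, so DWL = ½·t·(t/8) = t²/16.
At t = 30.5: DWL = 58.141. At t = 57.5: DWL = 206.641.
Ratio = (57.5/30.5)² = 3.554.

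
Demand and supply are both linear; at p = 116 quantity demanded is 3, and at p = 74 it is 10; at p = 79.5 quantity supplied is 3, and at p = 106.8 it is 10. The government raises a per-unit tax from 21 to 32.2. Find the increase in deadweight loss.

30.09

Demand slope = (74 − 116)/(10 − 3) = −6, so p = 134 − 6q.
Supply slope = (106.8 − 79.5)/(10 − 3) = 3.9, so p = 67.8 + 3.9q.
Competitive equilibrium: 134 − 6q = 67.8 + 3.9q → q* = 6.6869, p* = 93.8788.
For a per-unit tax t: Δq = t/9.9, so DWL = ½·t·(t/9.9) = t²/19.8.
At t = 21: DWL = 22.273. At t = 32.2: DWL = 52.366.
Increase = 52.366 − 22.273 = 30.09.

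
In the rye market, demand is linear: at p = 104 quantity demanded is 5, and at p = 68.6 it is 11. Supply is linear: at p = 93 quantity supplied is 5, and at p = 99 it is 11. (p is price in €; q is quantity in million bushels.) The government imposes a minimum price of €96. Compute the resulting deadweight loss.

Demand slope = (68.6 − 104)/(11 − 5) = −5.9, so p = 133.5 − 5.9q.
Supply slope = (99 − 93)/(11 − 5) = 1, so p = 88 + q.
Competitive equilibrium: 133.5 − 5.9q = 88 + q → q* = 6.5942, p* = 94.5942.
At the floor p = 96, quantity demanded = (133.5 − 96)/5.9 = 6.3559.
Sellers' marginal cost at q' = 6.3559: 88 + 1·6.3559 = 94.3559.
Δq = 6.5942 − 6.3559 = 0.2383; wedge = 96 − 94.3559 = 1.6441.
DWL = ½ × 0.2383 × 1.6441 = €0.20 million.

€0.20 million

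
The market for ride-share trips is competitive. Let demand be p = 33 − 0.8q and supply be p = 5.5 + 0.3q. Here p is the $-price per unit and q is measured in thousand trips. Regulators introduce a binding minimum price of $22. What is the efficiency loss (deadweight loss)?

$69.61 thousand

Competitive equilibrium: 33 − 0.8q = 5.5 + 0.3q → q* = 25, p* = 13.
At the floor p = 22, quantity demanded = (33 − 22)/0.8 = 13.75.
Sellers' marginal cost at q' = 13.75: 5.5 + 0.3·13.75 = 9.625.
Δq = 25 − 13.75 = 11.25; wedge = 22 − 9.625 = 12.375.
The triangle = ½ × 11.25 × 12.375 = $69.61 thousand.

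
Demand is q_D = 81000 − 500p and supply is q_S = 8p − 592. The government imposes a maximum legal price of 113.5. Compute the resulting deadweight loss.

In inverse form: demand p = 162 − 0.002q, supply p = 74 + 0.125q.
Competitive equilibrium: 162 − 0.002q = 74 + 0.125q → q* = 692.913386, p* = 160.614173.
At the ceiling p = 113.5, quantity supplied = (113.5 − 74)/0.125 = 316.
Willingness to pay at q' = 316: 162 − 0.002·316 = 161.368.
Δq = 692.913386 − 316 = 376.913386; wedge = 161.368 − 113.5 = 47.868.
Deadweight loss = ½ × 376.913386 × 47.868 = 9021.04.

9021.04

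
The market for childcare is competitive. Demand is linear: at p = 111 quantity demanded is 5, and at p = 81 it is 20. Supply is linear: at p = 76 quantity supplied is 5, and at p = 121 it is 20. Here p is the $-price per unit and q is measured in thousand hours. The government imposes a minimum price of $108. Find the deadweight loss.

$75.625 thousand

Demand slope = (81 − 111)/(20 − 5) = −2, so p = 121 − 2q.
Supply slope = (121 − 76)/(20 − 5) = 3, so p = 61 + 3q.
Competitive equilibrium: 121 − 2q = 61 + 3q → q* = 12, p* = 97.
At the floor p = 108, quantity demanded = (121 − 108)/2 = 6.5.
Sellers' marginal cost at q' = 6.5: 61 + 3·6.5 = 80.5.
Δq = 12 − 6.5 = 5.5; wedge = 108 − 80.5 = 27.5.
Deadweight loss = ½ × 5.5 × 27.5 = $75.625 thousand.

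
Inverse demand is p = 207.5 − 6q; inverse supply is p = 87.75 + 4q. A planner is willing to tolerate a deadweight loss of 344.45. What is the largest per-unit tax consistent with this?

83

Competitive equilibrium: 207.5 − 6q = 87.75 + 4q → q* = 11.975, p* = 135.65.
A tax t gives Δq = t/10 and wedge t, so DWL = t²/20.
t²/20 = 344.45 → t² = 6889 → t = 83.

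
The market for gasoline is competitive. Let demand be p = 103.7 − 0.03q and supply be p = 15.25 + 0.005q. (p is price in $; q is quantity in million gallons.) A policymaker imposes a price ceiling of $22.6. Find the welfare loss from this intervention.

Competitive equilibrium: 103.7 − 0.03q = 15.25 + 0.005q → q* = 2527.1429, p* = 27.8857.
At the ceiling p = 22.6, quantity supplied = (22.6 − 15.25)/0.005 = 1470.
Willingness to pay at q' = 1470: 103.7 − 0.03·1470 = 59.6.
Δq = 2527.1429 − 1470 = 1057.1429; wedge = 59.6 − 22.6 = 37.
The triangle = ½ × 1057.1429 × 37 = $19557.14 million.

$19557.14 million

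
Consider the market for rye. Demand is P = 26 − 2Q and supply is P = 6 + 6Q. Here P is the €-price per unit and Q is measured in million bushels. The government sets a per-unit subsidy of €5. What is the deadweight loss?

Competitive equilibrium: 26 − 2Q = 6 + 6Q → Q* = 2.5, P* = 21.
The subsidy lowers effective supply by 5: P = 1 + 6Q.
New quantity: 26 − 2Q = 1 + 6Q → Q' = 3.125.
Overproduction ΔQ = 3.125 − 2.5 = 0.625; wedge = subsidy = 5.
Welfare loss = ½ × 0.625 × 5 = €1.56 million.

€1.56 million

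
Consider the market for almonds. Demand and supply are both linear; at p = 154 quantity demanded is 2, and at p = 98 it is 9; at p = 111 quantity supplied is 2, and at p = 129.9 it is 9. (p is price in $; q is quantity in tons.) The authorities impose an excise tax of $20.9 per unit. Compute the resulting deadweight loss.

Demand slope = (98 − 154)/(9 − 2) = −8, so p = 170 − 8q.
Supply slope = (129.9 − 111)/(9 − 2) = 2.7, so p = 105.6 + 2.7q.
Competitive equilibrium: 170 − 8q = 105.6 + 2.7q → q* = 6.0187, p* = 121.8505.
With the tax, the buyer price exceeds the seller price by 20.9: (170 − 8q) − (105.6 + 2.7q) = 20.9 → q' = 4.0654.
Δq = 6.0187 − 4.0654 = 1.9533; the wedge equals the tax, 20.9.
The triangle = ½ × 1.9533 × 20.9 = $20.41.

$20.41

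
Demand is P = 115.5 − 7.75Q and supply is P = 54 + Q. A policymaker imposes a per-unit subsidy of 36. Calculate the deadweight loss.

74.06

Competitive equilibrium: 115.5 − 7.75Q = 54 + Q → Q* = 7.0286, P* = 61.0286.
The subsidy lowers effective supply by 36: P = 18 + Q.
New quantity: 115.5 − 7.75Q = 18 + Q → Q' = 11.1429.
Overproduction ΔQ = 11.1429 − 7.0286 = 4.1143; wedge = subsidy = 36.
The triangle = ½ × 4.1143 × 36 = 74.06.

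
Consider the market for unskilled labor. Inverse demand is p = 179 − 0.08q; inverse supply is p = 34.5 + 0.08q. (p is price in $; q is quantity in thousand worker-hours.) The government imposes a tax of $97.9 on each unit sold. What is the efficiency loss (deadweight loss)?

Competitive equilibrium: 179 − 0.08q = 34.5 + 0.08q → q* = 903.125, p* = 106.75.
With the tax, the buyer price exceeds the seller price by 97.9: (179 − 0.08q) − (34.5 + 0.08q) = 97.9 → q' = 291.25.
Δq = 903.125 − 291.25 = 611.875; the wedge equals the tax, 97.9.
The triangle = ½ × 611.875 × 97.9 = $29951.28 thousand.

$29951.28 thousand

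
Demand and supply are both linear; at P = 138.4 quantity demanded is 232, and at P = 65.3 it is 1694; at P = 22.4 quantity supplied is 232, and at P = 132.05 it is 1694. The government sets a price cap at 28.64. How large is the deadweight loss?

44605.44

Demand slope = (65.3 − 138.4)/(1694 − 232) = −0.05, so P = 150 − 0.05Q.
Supply slope = (132.05 − 22.4)/(1694 − 232) = 0.075, so P = 5 + 0.075Q.
Competitive equilibrium: 150 − 0.05Q = 5 + 0.075Q → Q* = 1160, P* = 92.
At the ceiling P = 28.64, quantity supplied = (28.64 − 5)/0.075 = 315.2.
Willingness to pay at Q' = 315.2: 150 − 0.05·315.2 = 134.24.
ΔQ = 1160 − 315.2 = 844.8; wedge = 134.24 − 28.64 = 105.6.
Deadweight loss = ½ × 844.8 × 105.6 = 44605.44.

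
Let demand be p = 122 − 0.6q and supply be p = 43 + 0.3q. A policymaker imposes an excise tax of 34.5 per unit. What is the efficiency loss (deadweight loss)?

661.25

Competitive equilibrium: 122 − 0.6q = 43 + 0.3q → q* = 87.7778, p* = 69.3333.
With the tax, the buyer price exceeds the seller price by 34.5: (122 − 0.6q) − (43 + 0.3q) = 34.5 → q' = 49.4444.
Δq = 87.7778 − 49.4444 = 38.3334; the wedge equals the tax, 34.5.
Deadweight loss = ½ × 38.3334 × 34.5 = 661.25.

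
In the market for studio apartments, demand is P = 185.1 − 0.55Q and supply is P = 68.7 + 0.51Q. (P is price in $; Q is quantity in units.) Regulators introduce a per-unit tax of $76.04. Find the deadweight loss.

$2727.40

Competitive equilibrium: 185.1 − 0.55Q = 68.7 + 0.51Q → Q* = 109.8113, P* = 124.7038.
With the tax, the buyer price exceeds the seller price by 76.04: (185.1 − 0.55Q) − (68.7 + 0.51Q) = 76.04 → Q' = 38.0755.
ΔQ = 109.8113 − 38.0755 = 71.7358; the wedge equals the tax, 76.04.
DWL = ½ × 71.7358 × 76.04 = $2727.40.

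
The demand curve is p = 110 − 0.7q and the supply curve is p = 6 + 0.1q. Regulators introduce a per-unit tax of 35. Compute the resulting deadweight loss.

Competitive equilibrium: 110 − 0.7q = 6 + 0.1q → q* = 130, p* = 19.
With the tax, the buyer price exceeds the seller price by 35: (110 − 0.7q) − (6 + 0.1q) = 35 → q' = 86.25.
Δq = 130 − 86.25 = 43.75; the wedge equals the tax, 35.
Deadweight loss = ½ × 43.75 × 35 = 765.625.

765.625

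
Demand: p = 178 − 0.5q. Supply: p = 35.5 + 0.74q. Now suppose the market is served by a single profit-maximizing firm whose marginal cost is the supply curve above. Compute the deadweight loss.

Competitive equilibrium: 178 − 0.5q = 35.5 + 0.74q → q* = 114.9194, p* = 120.5403.
Marginal revenue: MR = 178 − q. Set MR = MC: 178 − q = 35.5 + 0.74q → q_m = 81.8966.
Price p_m = 178 − 0.5·81.8966 = 137.0517; MC(q_m) = 35.5 + 0.74·81.8966 = 96.1035.
Competitive q* = 114.9194, so Δq = 33.0228; wedge = 137.0517 − 96.1035 = 40.9482.
Deadweight loss = ½ × 33.0228 × 40.9482 = 676.11.

676.11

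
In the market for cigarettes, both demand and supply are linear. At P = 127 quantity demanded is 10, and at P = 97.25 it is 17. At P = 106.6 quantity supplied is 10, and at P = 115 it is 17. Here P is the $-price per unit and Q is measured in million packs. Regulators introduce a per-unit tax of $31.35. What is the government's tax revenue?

Demand slope = (97.25 − 127)/(17 − 10) = −4.25, so P = 169.5 − 4.25Q.
Supply slope = (115 − 106.6)/(17 − 10) = 1.2, so P = 94.6 + 1.2Q.
Competitive equilibrium: 169.5 − 4.25Q = 94.6 + 1.2Q → Q* = 13.7431, P* = 111.0917.
With the tax, the buyer price exceeds the seller price by 31.35: (169.5 − 4.25Q) − (94.6 + 1.2Q) = 31.35 → Q' = 7.9908.
Tax revenue = 31.35 × 7.9908 = $250.51 million.

$250.51 million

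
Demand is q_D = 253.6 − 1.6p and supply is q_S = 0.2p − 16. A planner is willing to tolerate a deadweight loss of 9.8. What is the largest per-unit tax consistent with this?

10.5

In inverse form: demand p = 158.5 − 0.625q, supply p = 80 + 5q.
Competitive equilibrium: 158.5 − 0.625q = 80 + 5q → q* = 13.9556, p* = 149.7778.
A tax t gives Δq = t/5.625 and wedge t, so DWL = t²/11.25.
t²/11.25 = 9.8 → t² = 110.25 → t = 10.5.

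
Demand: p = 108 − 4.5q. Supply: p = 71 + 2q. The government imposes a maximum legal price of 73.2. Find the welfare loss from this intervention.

Competitive equilibrium: 108 − 4.5q = 71 + 2q → q* = 5.6923, p* = 82.3846.
At the ceiling p = 73.2, quantity supplied = (73.2 − 71)/2 = 1.1.
Willingness to pay at q' = 1.1: 108 − 4.5·1.1 = 103.05.
Δq = 5.6923 − 1.1 = 4.5923; wedge = 103.05 − 73.2 = 29.85.
Welfare loss = ½ × 4.5923 × 29.85 = 68.54.

68.54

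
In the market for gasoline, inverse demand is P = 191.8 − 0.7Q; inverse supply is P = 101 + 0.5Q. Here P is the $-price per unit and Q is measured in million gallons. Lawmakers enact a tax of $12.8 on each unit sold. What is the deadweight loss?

$68.27 million

Competitive equilibrium: 191.8 − 0.7Q = 101 + 0.5Q → Q* = 75.6667, P* = 138.8333.
With the tax, the buyer price exceeds the seller price by 12.8: (191.8 − 0.7Q) − (101 + 0.5Q) = 12.8 → Q' = 65.
ΔQ = 75.6667 − 65 = 10.6667; the wedge equals the tax, 12.8.
The triangle = ½ × 10.6667 × 12.8 = $68.27 million.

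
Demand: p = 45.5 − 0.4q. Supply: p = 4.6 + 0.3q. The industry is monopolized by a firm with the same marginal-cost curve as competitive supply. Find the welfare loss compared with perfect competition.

Competitive equilibrium: 45.5 − 0.4q = 4.6 + 0.3q → q* = 58.4286, p* = 22.1286.
Marginal revenue: MR = 45.5 − 0.8q. Set MR = MC: 45.5 − 0.8q = 4.6 + 0.3q → q_m = 37.1818.
Price p_m = 45.5 − 0.4·37.1818 = 30.6273; MC(q_m) = 4.6 + 0.3·37.1818 = 15.7545.
Competitive q* = 58.4286, so Δq = 21.2468; wedge = 30.6273 − 15.7545 = 14.8728.
DWL = ½ × 21.2468 × 14.8728 = 158.

158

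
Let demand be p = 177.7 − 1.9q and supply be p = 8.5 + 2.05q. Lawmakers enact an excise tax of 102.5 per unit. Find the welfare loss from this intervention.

Competitive equilibrium: 177.7 − 1.9q = 8.5 + 2.05q → q* = 42.835443, p* = 96.312658.
With the tax, the buyer price exceeds the seller price by 102.5: (177.7 − 1.9q) − (8.5 + 2.05q) = 102.5 → q' = 16.886076.
Δq = 42.835443 − 16.886076 = 25.949367; the wedge equals the tax, 102.5.
The triangle = ½ × 25.949367 × 102.5 = 1329.91.

1329.91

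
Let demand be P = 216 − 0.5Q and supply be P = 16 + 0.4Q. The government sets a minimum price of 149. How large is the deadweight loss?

Competitive equilibrium: 216 − 0.5Q = 16 + 0.4Q → Q* = 222.2222, P* = 104.8889.
At the floor P = 149, quantity demanded = (216 − 149)/0.5 = 134.
Sellers' marginal cost at Q' = 134: 16 + 0.4·134 = 69.6.
ΔQ = 222.2222 − 134 = 88.2222; wedge = 149 − 69.6 = 79.4.
Deadweight loss = ½ × 88.2222 × 79.4 = 3502.42.

3502.42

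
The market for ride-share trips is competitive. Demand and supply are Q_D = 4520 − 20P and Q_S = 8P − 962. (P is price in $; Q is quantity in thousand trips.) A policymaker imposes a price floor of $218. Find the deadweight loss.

$17271.61 thousand

In inverse form: demand P = 226 − 0.05Q, supply P = 120.25 + 0.125Q.
Competitive equilibrium: 226 − 0.05Q = 120.25 + 0.125Q → Q* = 604.2857, P* = 195.7857.
At the floor P = 218, quantity demanded = (226 − 218)/0.05 = 160.
Sellers' marginal cost at Q' = 160: 120.25 + 0.125·160 = 140.25.
ΔQ = 604.2857 − 160 = 444.2857; wedge = 218 − 140.25 = 77.75.
Welfare loss = ½ × 444.2857 × 77.75 = $17271.61 thousand.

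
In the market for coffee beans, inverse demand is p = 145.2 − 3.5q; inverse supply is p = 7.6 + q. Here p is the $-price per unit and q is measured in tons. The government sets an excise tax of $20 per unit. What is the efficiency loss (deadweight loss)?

$44.44

Competitive equilibrium: 145.2 − 3.5q = 7.6 + q → q* = 30.57778, p* = 38.17778.
With the tax, the buyer price exceeds the seller price by 20: (145.2 − 3.5q) − (7.6 + q) = 20 → q' = 26.13333.
Δq = 30.57778 − 26.13333 = 4.44445; the wedge equals the tax, 20.
The triangle = ½ × 4.44445 × 20 = $44.44.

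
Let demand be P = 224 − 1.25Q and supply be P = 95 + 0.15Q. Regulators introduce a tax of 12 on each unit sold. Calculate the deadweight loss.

51.43

Competitive equilibrium: 224 − 1.25Q = 95 + 0.15Q → Q* = 92.1429, P* = 108.8214.
With the tax, the buyer price exceeds the seller price by 12: (224 − 1.25Q) − (95 + 0.15Q) = 12 → Q' = 83.5714.
ΔQ = 92.1429 − 83.5714 = 8.5715; the wedge equals the tax, 12.
Welfare loss = ½ × 8.5715 × 12 = 51.43.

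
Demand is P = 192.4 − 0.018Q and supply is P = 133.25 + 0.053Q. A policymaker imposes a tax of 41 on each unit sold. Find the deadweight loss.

11838.03

Competitive equilibrium: 192.4 − 0.018Q = 133.25 + 0.053Q → Q* = 833.0986, P* = 177.4042.
With the tax, the buyer price exceeds the seller price by 41: (192.4 − 0.018Q) − (133.25 + 0.053Q) = 41 → Q' = 255.6338.
ΔQ = 833.0986 − 255.6338 = 577.4648; the wedge equals the tax, 41.
Welfare loss = ½ × 577.4648 × 41 = 11838.03.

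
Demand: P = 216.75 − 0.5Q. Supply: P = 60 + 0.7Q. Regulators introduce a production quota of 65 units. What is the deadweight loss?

Competitive equilibrium: 216.75 − 0.5Q = 60 + 0.7Q → Q* = 130.625, P* = 151.4375.
At Q = 65: demand price = 216.75 − 0.5·65 = 184.25; supply price = 60 + 0.7·65 = 105.5.
ΔQ = 130.625 − 65 = 65.625; wedge = 184.25 − 105.5 = 78.75.
Deadweight loss = ½ × 65.625 × 78.75 = 2583.98.

2583.98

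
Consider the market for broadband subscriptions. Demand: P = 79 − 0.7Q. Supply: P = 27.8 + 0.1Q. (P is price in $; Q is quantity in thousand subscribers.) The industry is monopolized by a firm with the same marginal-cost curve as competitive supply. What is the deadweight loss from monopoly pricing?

$356.81 thousand

Competitive equilibrium: 79 − 0.7Q = 27.8 + 0.1Q → Q* = 64, P* = 34.2.
Marginal revenue: MR = 79 − 1.4Q. Set MR = MC: 79 − 1.4Q = 27.8 + 0.1Q → Q_m = 34.1333.
Price P_m = 79 − 0.7·34.1333 = 55.1067; MC(Q_m) = 27.8 + 0.1·34.1333 = 31.2133.
Competitive Q* = 64, so ΔQ = 29.8667; wedge = 55.1067 − 31.2133 = 23.8934.
Deadweight loss = ½ × 29.8667 × 23.8934 = $356.81 thousand.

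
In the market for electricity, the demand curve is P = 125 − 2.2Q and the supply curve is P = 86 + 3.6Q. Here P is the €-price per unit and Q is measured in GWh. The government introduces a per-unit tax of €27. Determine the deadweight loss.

Competitive equilibrium: 125 − 2.2Q = 86 + 3.6Q → Q* = 6.7241, P* = 110.2069.
With the tax, the buyer price exceeds the seller price by 27: (125 − 2.2Q) − (86 + 3.6Q) = 27 → Q' = 2.069.
ΔQ = 6.7241 − 2.069 = 4.6551; the wedge equals the tax, 27.
The triangle = ½ × 4.6551 × 27 = €62.84.

€62.84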